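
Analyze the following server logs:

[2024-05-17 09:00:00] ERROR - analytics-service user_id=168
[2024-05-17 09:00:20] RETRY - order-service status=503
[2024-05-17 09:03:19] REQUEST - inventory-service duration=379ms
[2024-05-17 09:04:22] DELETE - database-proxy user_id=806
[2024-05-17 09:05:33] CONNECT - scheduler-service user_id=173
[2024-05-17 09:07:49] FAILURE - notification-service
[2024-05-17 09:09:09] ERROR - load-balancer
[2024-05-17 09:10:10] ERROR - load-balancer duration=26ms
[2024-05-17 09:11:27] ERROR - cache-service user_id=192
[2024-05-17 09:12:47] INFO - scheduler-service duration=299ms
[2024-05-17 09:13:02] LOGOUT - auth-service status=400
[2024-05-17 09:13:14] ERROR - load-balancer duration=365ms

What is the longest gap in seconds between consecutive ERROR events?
549

To find the longest gap:

1. Extract all ERROR events in chronological order
2. Calculate time differences between consecutive events
3. Find the maximum difference
4. Longest gap: 549 seconds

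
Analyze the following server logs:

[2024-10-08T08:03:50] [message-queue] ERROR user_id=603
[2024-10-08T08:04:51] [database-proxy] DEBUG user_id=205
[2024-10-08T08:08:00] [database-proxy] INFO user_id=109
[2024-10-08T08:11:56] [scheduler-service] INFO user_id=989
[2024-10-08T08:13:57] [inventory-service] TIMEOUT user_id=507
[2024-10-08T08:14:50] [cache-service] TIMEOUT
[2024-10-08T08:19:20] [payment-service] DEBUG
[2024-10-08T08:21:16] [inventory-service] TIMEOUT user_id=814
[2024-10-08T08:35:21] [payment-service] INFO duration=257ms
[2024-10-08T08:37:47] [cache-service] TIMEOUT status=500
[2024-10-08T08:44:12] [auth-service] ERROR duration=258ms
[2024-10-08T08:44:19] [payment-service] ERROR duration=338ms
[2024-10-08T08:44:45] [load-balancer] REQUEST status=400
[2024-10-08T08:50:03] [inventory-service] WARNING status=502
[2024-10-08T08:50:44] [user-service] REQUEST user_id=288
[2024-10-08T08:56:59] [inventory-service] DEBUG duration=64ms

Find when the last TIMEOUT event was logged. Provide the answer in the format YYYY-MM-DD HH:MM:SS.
2024-10-08 08:37:47

To find the last event:

1. Filter for all TIMEOUT events
2. Sort by timestamp
3. Select the last one
4. Timestamp: 2024-10-08 08:37:47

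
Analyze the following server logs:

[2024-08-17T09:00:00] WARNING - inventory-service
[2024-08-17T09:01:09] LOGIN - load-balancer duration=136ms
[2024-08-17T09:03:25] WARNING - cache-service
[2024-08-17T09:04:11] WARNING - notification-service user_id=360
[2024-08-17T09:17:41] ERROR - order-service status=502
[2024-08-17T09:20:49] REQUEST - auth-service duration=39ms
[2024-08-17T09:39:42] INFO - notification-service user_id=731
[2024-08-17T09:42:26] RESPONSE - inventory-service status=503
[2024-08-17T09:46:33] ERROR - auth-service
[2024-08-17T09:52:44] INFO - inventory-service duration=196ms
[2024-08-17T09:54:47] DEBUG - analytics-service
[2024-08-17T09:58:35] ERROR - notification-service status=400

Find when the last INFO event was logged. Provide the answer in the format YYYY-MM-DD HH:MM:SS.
2024-08-17 09:52:44

To find the last event:

1. Filter for all INFO events
2. Sort by timestamp
3. Select the last one
4. Timestamp: 2024-08-17 09:52:44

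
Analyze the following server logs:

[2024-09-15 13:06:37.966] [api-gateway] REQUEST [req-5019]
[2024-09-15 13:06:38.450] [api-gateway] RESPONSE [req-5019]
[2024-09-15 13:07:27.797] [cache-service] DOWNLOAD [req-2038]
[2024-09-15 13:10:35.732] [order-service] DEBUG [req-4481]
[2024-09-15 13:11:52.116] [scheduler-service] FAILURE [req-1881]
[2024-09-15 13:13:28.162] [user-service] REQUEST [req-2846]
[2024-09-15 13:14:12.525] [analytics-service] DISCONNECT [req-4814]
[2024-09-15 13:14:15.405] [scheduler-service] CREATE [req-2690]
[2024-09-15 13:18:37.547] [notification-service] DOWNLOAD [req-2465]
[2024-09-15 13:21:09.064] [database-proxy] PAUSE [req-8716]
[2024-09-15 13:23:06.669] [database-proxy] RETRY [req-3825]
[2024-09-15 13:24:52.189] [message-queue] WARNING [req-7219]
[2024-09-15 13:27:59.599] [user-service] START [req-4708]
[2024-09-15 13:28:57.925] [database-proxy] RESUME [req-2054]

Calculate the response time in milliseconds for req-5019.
484

To calculate latency:

1. Find REQUEST with id req-5019: 2024-09-15 13:06:37.966
2. Find RESPONSE with id req-5019: 2024-09-15 13:06:38.450
3. Latency: 2024-09-15 13:06:38.450 - 2024-09-15 13:06:37.966 = 484ms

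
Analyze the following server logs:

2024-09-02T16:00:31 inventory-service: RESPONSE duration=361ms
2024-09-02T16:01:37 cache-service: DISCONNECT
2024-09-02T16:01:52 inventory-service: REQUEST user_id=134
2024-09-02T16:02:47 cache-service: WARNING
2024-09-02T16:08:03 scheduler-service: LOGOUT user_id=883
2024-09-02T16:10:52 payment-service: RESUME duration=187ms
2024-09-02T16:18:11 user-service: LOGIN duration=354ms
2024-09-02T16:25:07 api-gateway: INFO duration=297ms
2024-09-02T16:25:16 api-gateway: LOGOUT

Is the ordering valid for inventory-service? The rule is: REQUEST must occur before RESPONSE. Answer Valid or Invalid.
Invalid

To validate ordering:

1. Required order: REQUEST → RESPONSE
2. Rule: REQUEST must occur before RESPONSE
3. Check actual order of events for inventory-service
4. Result: Invalid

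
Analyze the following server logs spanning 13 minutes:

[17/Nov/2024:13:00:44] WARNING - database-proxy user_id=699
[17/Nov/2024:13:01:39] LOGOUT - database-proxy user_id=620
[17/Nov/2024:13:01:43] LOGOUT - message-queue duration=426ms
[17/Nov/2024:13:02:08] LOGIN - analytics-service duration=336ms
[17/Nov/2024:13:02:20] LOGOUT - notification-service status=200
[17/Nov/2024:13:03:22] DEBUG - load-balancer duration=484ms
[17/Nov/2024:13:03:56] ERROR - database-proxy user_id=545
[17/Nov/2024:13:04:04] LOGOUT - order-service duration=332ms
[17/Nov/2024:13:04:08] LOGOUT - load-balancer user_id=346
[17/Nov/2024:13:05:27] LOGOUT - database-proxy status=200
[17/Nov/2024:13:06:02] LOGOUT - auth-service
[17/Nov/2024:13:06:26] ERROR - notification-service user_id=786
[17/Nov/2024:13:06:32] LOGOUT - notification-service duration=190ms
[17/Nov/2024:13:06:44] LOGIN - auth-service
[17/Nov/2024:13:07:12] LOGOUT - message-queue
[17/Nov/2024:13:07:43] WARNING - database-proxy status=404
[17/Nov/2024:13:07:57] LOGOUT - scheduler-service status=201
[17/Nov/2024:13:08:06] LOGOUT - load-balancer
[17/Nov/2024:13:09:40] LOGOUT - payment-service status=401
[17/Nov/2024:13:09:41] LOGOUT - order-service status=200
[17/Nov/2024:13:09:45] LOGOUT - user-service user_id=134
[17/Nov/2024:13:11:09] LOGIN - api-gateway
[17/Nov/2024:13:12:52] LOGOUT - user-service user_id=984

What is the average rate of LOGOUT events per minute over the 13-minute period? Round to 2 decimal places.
1.15

To calculate the rate:

1. Count total LOGOUT events: 15
2. Total time period: 13 minutes
3. Rate = 15 / 13 = 1.15 events per minute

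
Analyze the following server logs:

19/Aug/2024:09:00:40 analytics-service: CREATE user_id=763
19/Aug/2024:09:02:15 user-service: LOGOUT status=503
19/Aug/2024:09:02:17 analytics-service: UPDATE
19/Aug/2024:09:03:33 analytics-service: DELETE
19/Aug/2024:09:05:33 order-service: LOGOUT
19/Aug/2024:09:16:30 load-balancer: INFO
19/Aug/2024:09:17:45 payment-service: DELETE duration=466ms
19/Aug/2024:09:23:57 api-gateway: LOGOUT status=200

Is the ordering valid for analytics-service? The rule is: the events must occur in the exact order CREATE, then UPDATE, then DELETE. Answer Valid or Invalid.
Valid

To validate ordering:

1. Required order: CREATE → UPDATE → DELETE
2. Rule: the events must occur in the exact order CREATE, then UPDATE, then DELETE
3. Check actual order of events for analytics-service
4. Result: Valid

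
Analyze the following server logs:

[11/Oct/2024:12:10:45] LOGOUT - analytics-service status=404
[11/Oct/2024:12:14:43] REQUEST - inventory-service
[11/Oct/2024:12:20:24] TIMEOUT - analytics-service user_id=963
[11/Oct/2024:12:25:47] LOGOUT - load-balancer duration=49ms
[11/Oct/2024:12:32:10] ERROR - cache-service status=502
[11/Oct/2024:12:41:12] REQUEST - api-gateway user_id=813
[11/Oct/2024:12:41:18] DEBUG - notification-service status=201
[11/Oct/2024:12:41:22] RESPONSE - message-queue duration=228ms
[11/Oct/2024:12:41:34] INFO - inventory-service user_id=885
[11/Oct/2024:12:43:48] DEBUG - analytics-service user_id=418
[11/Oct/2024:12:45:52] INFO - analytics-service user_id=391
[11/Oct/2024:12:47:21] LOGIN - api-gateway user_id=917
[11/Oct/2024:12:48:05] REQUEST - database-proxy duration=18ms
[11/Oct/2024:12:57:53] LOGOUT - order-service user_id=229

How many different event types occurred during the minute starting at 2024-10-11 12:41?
4

To count unique event types:

1. Filter events in the minute starting at 2024-10-11 12:41
2. Extract event types from matching entries
3. Count unique types: 4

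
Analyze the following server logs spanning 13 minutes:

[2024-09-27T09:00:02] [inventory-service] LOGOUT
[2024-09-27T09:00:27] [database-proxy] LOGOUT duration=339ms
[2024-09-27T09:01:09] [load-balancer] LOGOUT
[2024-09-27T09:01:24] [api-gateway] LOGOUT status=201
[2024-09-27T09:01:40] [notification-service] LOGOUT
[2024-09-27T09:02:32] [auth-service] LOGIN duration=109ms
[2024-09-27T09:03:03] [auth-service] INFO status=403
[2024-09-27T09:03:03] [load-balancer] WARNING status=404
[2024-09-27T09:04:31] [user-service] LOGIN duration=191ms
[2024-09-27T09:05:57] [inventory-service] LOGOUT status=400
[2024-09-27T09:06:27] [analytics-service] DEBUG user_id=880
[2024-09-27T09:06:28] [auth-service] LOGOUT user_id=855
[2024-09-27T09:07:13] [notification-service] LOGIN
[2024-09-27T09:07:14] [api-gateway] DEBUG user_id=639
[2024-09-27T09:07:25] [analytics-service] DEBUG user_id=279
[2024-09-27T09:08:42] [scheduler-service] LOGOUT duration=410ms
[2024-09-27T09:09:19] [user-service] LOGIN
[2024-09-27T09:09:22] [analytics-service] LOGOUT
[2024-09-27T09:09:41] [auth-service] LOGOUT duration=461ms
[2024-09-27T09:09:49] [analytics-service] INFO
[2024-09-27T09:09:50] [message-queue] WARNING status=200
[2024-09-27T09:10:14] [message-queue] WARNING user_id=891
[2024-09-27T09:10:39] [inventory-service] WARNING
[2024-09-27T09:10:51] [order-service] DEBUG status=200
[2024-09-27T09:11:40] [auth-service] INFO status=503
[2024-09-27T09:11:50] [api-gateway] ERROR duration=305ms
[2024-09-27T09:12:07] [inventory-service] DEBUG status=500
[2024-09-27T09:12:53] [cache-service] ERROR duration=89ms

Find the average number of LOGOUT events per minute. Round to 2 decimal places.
0.77

To calculate the rate:

1. Count total LOGOUT events: 10
2. Total time period: 13 minutes
3. Rate = 10 / 13 = 0.77 events per minute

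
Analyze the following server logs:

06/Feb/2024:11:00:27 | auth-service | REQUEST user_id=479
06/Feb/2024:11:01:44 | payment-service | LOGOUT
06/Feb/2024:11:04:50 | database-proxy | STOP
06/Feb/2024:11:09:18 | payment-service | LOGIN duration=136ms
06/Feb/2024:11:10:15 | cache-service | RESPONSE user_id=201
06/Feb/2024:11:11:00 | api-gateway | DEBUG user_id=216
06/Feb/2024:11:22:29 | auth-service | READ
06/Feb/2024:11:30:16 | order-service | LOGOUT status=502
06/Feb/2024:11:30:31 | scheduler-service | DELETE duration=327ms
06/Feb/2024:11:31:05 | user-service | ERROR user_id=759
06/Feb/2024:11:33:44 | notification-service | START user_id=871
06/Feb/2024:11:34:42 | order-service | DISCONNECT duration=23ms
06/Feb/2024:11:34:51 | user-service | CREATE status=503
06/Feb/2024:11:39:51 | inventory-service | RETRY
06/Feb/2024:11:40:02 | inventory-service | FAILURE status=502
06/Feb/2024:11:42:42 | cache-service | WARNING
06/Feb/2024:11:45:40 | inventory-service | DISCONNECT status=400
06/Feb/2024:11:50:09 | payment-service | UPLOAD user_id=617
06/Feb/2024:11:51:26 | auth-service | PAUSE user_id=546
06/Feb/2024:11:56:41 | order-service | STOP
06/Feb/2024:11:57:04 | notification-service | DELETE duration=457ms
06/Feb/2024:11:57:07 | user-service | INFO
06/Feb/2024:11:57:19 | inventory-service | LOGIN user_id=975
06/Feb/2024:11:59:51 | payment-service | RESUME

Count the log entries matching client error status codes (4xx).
1

To find matching entries:

1. Pattern to match: client error status codes (4xx)
2. Scan each log entry for the pattern
3. Count matches: 1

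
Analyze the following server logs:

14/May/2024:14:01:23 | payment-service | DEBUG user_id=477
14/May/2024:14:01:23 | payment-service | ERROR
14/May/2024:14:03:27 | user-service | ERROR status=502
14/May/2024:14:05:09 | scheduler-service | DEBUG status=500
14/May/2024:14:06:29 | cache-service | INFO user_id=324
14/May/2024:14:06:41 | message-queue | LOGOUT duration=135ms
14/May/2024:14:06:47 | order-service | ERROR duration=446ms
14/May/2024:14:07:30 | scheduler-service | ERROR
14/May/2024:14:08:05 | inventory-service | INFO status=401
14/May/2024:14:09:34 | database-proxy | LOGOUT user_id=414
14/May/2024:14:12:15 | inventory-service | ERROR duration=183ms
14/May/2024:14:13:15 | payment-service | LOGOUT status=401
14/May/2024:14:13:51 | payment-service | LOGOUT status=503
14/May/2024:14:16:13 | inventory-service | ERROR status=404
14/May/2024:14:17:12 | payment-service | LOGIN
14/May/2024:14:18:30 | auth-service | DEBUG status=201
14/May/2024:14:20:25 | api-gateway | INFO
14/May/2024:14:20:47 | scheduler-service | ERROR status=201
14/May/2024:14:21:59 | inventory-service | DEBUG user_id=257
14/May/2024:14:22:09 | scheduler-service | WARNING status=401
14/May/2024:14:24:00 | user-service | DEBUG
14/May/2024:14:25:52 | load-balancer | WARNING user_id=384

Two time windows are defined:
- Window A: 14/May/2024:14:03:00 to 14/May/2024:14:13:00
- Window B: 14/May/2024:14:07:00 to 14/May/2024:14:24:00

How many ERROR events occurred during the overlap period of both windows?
2

To find overlap events:

1. Window A: 14/May/2024:14:03:00 to 14/May/2024:14:13:00
2. Window B: 14/May/2024:14:07:00 to 14/May/2024:14:24:00
3. Overlap period: 14/May/2024:14:07:00 to 14/May/2024:14:13:00
4. Count ERROR events in overlap: 2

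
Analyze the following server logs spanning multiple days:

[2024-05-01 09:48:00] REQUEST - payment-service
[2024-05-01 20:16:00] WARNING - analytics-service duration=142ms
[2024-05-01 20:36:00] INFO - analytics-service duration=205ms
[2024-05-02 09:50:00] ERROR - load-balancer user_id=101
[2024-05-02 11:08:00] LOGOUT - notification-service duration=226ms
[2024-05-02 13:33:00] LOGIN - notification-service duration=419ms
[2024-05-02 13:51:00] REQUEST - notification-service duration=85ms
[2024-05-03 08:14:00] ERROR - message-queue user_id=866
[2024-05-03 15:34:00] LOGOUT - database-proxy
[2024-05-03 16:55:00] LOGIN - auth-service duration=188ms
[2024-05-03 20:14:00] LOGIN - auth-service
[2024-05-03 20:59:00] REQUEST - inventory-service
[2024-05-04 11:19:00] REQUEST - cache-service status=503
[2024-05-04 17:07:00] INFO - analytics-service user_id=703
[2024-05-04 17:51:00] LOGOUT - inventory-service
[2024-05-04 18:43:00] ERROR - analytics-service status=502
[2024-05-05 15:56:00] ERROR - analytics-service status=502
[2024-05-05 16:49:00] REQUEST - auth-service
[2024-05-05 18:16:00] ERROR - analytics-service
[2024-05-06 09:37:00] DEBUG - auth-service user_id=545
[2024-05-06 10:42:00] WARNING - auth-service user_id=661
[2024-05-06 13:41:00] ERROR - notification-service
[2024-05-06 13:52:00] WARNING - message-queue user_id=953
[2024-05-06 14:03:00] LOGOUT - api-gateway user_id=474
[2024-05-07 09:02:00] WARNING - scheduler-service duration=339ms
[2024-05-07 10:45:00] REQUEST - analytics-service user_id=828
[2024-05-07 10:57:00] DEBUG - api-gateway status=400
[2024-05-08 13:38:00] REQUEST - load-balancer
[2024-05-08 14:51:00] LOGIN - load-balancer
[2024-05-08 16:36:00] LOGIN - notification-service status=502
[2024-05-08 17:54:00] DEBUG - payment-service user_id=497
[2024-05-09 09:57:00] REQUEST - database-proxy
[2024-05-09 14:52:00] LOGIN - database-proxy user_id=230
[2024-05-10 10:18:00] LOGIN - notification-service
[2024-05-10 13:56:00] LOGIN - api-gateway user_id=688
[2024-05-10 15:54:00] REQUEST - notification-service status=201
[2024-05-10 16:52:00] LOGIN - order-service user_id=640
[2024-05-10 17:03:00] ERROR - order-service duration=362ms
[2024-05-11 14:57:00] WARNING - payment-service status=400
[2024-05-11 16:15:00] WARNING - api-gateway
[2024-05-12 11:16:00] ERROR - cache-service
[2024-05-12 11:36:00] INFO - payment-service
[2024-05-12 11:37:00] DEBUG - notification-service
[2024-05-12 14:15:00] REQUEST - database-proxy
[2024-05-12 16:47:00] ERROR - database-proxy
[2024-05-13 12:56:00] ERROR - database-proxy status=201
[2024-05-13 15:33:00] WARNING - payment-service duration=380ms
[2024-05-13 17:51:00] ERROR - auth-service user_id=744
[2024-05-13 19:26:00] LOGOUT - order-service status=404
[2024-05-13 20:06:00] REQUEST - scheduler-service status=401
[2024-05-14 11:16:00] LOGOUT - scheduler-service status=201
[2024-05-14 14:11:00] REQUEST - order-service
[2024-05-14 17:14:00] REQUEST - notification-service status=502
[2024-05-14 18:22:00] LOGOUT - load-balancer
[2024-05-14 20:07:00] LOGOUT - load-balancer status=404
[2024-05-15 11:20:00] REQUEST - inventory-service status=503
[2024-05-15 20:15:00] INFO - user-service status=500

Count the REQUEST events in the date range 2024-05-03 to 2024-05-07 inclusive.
4

To filter by date range:

1. Date range: 2024-05-03 through 2024-05-07, both dates inclusive
2. Filter for REQUEST events whose date falls in this range
3. Count matching events: 4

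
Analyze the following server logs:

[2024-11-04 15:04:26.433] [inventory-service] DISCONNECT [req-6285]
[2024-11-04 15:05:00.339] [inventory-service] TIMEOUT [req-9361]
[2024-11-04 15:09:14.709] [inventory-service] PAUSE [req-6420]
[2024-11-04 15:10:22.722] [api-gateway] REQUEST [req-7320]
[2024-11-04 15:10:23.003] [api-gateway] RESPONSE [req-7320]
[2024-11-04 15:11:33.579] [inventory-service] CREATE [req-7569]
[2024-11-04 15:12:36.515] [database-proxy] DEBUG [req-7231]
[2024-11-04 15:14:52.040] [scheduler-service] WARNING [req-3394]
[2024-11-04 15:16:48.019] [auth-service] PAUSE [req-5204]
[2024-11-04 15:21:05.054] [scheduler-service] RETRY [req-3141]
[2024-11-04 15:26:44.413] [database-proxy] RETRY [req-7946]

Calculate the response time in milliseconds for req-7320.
281

To calculate latency:

1. Find REQUEST with id req-7320: 2024-11-04 15:10:22.722
2. Find RESPONSE with id req-7320: 2024-11-04 15:10:23.003
3. Latency: 2024-11-04 15:10:23.003 - 2024-11-04 15:10:22.722 = 281ms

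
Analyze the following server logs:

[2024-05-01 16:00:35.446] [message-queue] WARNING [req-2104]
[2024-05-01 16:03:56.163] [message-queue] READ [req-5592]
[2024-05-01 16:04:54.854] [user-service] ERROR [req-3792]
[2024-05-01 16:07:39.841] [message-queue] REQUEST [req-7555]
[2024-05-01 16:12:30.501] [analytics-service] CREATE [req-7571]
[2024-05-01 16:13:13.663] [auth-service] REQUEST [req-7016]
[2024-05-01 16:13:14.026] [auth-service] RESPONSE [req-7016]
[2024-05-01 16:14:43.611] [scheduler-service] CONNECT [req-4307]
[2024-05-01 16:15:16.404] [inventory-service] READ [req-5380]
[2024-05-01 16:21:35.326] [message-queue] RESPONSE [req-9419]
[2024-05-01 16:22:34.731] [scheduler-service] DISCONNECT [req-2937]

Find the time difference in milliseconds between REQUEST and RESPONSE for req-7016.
363

To calculate latency:

1. Find REQUEST with id req-7016: 2024-05-01 16:13:13.663
2. Find RESPONSE with id req-7016: 2024-05-01 16:13:14.026
3. Latency: 2024-05-01 16:13:14.026 - 2024-05-01 16:13:13.663 = 363ms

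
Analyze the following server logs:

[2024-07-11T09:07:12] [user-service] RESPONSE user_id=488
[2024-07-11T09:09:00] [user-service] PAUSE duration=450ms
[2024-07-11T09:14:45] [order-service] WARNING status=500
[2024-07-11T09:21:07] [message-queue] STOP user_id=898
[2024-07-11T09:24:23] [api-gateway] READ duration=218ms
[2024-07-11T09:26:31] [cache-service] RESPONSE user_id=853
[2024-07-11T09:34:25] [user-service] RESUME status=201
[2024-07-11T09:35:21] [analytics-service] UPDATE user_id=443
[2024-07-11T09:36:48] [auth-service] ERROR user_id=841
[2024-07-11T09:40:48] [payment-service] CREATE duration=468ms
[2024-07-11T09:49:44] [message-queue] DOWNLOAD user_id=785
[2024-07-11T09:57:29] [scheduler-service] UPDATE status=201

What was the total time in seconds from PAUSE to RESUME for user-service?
1525

To calculate state duration:

1. Find PAUSE event for user-service: 2024-07-11T09:09:00
2. Find RESUME event for user-service: 2024-07-11T09:34:25
3. Calculate duration: 2024-07-11T09:34:25 - 2024-07-11T09:09:00 = 1525 seconds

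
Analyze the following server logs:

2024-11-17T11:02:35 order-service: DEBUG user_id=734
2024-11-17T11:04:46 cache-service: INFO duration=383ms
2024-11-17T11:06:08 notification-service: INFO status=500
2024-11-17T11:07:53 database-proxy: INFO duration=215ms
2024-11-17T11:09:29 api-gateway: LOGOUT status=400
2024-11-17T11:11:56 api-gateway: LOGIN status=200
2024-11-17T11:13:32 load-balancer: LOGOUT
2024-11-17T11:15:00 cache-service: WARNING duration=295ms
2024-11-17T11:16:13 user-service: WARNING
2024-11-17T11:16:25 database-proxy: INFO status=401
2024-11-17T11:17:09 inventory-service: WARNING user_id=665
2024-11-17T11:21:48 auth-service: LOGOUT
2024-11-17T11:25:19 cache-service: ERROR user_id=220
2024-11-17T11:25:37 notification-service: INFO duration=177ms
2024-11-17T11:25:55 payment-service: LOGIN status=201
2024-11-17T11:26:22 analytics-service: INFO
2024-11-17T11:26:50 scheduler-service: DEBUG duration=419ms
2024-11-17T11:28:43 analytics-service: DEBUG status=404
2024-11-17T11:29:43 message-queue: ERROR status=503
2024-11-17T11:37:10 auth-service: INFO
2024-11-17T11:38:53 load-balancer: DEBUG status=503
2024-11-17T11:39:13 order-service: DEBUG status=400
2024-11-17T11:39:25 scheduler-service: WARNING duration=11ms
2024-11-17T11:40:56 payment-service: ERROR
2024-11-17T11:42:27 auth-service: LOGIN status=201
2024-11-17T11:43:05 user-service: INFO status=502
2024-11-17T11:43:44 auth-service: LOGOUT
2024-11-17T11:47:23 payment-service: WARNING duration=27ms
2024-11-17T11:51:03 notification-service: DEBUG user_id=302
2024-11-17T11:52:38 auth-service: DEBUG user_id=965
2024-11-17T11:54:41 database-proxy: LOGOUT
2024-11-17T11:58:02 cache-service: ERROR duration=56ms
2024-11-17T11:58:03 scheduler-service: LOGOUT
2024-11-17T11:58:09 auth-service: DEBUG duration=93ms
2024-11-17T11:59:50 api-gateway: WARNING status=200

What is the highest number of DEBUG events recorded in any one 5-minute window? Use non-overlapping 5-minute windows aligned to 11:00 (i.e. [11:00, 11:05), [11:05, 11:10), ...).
2

To find the burst window:

1. Divide the log period into non-overlapping 5-minute windows starting at 11:00
2. Count DEBUG events in each window
3. Find the window with maximum count
4. Maximum events in a window: 2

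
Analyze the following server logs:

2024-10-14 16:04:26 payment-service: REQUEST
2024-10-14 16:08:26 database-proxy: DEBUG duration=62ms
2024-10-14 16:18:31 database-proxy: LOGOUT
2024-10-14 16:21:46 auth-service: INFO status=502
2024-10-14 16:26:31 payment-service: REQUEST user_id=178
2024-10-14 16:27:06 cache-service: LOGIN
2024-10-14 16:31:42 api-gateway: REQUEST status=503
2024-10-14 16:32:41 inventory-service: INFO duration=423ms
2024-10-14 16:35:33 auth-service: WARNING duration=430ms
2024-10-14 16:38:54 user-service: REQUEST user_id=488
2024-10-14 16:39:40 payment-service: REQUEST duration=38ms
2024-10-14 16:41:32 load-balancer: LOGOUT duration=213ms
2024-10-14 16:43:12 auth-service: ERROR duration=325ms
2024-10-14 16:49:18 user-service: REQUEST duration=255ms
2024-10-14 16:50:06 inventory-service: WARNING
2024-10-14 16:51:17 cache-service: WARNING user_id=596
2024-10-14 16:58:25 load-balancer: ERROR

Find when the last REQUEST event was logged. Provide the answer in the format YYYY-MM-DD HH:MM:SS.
2024-10-14 16:49:18

To find the last event:

1. Filter for all REQUEST events
2. Sort by timestamp
3. Select the last one
4. Timestamp: 2024-10-14 16:49:18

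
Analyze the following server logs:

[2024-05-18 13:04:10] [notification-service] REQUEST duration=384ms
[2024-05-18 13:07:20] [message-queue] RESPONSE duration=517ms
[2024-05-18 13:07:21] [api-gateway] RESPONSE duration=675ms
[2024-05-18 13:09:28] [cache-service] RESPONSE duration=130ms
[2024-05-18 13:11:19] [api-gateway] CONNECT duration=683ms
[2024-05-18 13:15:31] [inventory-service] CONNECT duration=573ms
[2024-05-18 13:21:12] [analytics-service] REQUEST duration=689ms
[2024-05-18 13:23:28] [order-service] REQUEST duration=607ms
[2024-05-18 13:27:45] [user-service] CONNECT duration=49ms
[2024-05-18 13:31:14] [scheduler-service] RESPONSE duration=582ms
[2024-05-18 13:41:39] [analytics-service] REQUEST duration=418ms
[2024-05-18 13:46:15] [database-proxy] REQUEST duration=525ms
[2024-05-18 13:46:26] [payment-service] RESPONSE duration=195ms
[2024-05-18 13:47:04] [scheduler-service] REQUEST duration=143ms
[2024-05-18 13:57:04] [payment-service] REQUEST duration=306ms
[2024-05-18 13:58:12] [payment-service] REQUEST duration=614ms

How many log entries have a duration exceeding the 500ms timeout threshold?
9

To count timeouts:

1. Threshold: 500ms
2. Extract duration from each log entry
3. Count entries where duration > 500
4. Timeout count: 9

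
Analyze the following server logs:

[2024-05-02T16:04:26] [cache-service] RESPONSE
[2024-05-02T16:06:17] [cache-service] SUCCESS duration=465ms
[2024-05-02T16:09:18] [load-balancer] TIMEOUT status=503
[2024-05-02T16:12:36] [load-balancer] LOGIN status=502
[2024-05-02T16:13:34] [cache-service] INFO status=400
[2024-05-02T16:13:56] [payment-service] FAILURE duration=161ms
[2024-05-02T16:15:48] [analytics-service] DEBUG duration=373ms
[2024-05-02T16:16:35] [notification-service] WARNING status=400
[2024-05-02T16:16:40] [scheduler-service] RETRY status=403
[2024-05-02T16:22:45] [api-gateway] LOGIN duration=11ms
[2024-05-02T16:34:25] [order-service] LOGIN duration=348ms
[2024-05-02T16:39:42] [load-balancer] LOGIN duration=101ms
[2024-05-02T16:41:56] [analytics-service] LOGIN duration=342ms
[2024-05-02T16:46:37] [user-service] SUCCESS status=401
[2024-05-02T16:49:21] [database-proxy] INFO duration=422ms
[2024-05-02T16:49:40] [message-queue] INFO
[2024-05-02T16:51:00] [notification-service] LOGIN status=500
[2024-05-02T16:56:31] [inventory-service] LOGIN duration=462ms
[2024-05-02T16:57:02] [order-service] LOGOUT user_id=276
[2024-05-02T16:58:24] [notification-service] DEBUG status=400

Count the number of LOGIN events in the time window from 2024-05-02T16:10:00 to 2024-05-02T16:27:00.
2

To count events in the time window:

1. Window boundaries: 2024-05-02T16:10:00 to 2024-05-02T16:27:00
2. Filter for LOGIN events within this window
3. Count matching events: 2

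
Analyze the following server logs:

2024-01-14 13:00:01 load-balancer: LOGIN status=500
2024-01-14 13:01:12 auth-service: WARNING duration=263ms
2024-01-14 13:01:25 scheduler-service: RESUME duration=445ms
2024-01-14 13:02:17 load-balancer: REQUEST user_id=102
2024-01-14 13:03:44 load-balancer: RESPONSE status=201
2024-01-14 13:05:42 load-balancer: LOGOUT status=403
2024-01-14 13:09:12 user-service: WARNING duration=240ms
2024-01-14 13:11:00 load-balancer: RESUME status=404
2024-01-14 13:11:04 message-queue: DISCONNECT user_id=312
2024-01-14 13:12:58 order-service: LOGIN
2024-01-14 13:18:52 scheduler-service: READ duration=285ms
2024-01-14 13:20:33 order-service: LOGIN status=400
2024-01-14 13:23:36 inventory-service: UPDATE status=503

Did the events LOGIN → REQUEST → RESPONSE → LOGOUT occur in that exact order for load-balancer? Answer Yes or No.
Yes

To verify sequence order:

1. Find all events in sequence LOGIN → REQUEST → RESPONSE → LOGOUT for load-balancer
2. Extract their timestamps
3. Check if timestamps are in ascending order
4. Result: Yes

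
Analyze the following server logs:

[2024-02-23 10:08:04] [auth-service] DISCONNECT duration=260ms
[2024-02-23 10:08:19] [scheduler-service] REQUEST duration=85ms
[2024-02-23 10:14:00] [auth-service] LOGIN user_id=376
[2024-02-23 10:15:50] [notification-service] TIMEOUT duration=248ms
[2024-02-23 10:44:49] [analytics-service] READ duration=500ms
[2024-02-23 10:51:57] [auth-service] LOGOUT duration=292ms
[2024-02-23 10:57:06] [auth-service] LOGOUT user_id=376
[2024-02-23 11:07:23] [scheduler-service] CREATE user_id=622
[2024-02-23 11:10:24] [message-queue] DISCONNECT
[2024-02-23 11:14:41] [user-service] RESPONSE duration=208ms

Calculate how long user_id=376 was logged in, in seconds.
2586

To calculate session duration:

1. Find LOGIN event for user_id=376: 2024-02-23 10:14:00
2. Find LOGOUT event for user_id=376: 2024-02-23 10:57:06
3. Session duration: 2024-02-23 10:57:06 - 2024-02-23 10:14:00 = 2586 seconds (43 minutes)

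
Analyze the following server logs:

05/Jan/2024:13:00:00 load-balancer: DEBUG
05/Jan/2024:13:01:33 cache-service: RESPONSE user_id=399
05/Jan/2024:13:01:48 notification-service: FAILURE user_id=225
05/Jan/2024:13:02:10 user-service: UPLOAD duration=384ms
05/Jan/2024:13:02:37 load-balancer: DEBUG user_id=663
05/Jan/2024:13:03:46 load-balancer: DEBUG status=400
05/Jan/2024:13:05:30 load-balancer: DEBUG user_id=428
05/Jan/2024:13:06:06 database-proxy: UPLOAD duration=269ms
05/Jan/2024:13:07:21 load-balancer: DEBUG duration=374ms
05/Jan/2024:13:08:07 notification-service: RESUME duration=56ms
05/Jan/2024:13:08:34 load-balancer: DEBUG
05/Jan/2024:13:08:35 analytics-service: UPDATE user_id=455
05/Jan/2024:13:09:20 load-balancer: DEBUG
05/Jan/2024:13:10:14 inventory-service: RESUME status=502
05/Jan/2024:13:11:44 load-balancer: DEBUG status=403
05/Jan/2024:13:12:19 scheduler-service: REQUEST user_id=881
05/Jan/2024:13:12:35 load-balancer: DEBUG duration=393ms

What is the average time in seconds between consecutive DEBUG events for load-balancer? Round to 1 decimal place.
94.4

To calculate average interval:

1. Find all DEBUG events for load-balancer in order
2. Calculate time gaps between consecutive events
3. Compute mean of gaps: 755 / 8 = 94.4 seconds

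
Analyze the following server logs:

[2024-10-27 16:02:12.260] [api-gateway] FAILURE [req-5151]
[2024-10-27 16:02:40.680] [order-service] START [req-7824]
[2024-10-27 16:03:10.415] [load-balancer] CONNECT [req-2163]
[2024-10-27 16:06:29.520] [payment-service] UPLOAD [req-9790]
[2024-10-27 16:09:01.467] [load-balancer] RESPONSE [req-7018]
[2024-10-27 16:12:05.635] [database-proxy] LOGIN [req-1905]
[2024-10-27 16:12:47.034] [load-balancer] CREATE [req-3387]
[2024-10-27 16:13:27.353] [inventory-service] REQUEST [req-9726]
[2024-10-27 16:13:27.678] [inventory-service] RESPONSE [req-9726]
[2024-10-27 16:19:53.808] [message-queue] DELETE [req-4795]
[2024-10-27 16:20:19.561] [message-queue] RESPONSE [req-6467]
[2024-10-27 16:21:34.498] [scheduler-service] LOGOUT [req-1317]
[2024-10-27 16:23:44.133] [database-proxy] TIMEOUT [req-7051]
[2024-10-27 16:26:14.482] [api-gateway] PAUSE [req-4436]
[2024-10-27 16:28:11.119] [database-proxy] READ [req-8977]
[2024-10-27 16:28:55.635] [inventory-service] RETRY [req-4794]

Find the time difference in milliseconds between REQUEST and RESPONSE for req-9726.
325

To calculate latency:

1. Find REQUEST with id req-9726: 2024-10-27 16:13:27.353
2. Find RESPONSE with id req-9726: 2024-10-27 16:13:27.678
3. Latency: 2024-10-27 16:13:27.678 - 2024-10-27 16:13:27.353 = 325ms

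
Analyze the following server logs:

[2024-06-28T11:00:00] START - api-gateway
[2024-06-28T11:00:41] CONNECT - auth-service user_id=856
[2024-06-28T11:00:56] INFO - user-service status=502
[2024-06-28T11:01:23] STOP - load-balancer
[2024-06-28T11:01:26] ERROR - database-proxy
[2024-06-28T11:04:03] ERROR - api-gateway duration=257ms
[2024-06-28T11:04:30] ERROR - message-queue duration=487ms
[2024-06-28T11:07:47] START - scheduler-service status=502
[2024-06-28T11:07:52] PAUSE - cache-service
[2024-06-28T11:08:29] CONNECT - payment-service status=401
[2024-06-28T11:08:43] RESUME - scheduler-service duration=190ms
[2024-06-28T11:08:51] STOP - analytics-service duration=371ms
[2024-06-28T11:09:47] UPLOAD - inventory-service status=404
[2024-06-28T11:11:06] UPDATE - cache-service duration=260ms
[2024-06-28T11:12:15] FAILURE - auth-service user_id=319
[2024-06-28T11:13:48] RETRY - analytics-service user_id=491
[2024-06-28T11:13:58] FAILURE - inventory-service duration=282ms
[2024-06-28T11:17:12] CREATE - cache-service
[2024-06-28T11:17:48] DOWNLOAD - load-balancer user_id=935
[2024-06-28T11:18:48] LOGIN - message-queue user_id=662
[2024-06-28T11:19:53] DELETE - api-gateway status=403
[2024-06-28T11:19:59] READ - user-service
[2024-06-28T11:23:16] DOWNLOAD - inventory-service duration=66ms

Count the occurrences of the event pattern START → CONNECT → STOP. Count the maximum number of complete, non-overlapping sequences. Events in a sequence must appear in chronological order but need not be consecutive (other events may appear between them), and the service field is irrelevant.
2

To count sequences:

1. Look for pattern: START → CONNECT → STOP
2. Greedily scan the log in chronological order, matching each sequence element in turn (ignoring service)
3. Each time the full pattern completes, increment the count and restart matching from the next event
4. Complete non-overlapping sequences found: 2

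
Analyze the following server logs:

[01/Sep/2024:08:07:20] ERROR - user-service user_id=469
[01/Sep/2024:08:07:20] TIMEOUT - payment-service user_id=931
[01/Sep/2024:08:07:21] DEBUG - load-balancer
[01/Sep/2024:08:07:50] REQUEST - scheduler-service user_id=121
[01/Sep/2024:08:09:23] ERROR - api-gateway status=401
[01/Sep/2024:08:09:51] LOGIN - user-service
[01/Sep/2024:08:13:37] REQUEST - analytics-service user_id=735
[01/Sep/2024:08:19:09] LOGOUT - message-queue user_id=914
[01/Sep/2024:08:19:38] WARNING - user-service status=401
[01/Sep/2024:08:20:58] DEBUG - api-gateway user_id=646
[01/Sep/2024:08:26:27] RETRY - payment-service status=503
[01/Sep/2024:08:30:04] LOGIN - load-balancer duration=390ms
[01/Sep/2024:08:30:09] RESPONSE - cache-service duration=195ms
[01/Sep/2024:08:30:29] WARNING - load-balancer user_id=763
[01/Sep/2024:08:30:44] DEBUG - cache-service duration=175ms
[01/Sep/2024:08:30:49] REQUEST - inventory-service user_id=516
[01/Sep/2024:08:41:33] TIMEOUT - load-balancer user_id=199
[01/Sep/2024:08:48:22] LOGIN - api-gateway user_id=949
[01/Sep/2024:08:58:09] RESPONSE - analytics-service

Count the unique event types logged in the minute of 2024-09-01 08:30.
5

To count unique event types:

1. Filter events in the minute starting at 2024-09-01 08:30
2. Extract event types from matching entries
3. Count unique types: 5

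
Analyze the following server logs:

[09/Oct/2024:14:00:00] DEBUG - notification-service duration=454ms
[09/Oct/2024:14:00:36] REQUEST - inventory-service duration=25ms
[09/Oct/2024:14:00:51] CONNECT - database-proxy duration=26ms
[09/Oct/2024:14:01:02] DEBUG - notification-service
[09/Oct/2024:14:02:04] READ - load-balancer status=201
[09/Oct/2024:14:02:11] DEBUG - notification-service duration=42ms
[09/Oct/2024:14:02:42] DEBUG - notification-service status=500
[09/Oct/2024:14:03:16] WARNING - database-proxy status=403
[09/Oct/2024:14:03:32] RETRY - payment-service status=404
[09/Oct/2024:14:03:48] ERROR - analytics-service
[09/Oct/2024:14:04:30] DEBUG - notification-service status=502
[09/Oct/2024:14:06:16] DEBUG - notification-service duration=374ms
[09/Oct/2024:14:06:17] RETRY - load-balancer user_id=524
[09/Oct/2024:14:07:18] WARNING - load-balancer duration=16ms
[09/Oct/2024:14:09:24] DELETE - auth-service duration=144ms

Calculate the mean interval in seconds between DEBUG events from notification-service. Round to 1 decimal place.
75.2

To calculate average interval:

1. Find all DEBUG events for notification-service in order
2. Calculate time gaps between consecutive events
3. Compute mean of gaps: 376 / 5 = 75.2 seconds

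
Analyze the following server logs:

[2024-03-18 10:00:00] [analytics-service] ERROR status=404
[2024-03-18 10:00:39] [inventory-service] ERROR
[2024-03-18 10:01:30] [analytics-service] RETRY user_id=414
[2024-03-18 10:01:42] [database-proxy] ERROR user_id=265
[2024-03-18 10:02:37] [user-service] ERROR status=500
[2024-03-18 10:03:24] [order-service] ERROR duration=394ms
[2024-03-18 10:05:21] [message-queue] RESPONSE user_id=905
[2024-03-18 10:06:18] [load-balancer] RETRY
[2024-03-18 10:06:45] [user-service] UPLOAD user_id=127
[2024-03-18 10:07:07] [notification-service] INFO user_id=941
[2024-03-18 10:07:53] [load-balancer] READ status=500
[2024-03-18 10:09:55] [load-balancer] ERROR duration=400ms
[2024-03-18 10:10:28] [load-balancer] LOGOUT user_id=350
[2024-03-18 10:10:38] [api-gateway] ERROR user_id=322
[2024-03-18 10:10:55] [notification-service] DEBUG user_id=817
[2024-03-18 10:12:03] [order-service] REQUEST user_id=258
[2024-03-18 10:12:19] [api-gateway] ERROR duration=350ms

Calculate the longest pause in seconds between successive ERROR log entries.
391

To find the longest gap:

1. Extract all ERROR events in chronological order
2. Calculate time differences between consecutive events
3. Find the maximum difference
4. Longest gap: 391 seconds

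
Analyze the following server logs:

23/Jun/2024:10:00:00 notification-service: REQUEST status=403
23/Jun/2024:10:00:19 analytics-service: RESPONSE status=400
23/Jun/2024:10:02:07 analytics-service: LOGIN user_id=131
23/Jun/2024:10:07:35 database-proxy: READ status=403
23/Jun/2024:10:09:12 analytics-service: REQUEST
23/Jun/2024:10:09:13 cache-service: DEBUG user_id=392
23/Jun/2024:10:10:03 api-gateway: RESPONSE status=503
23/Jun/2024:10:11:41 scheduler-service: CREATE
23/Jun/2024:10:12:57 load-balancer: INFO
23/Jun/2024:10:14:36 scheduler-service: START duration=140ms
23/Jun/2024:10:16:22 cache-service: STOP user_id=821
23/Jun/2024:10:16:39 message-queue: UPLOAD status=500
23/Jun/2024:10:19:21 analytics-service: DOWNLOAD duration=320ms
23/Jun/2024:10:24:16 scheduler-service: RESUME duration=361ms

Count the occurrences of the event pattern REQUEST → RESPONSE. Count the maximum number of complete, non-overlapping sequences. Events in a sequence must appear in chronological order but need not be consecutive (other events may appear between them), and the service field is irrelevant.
2

To count sequences:

1. Look for pattern: REQUEST → RESPONSE
2. Greedily scan the log in chronological order, matching each sequence element in turn (ignoring service)
3. Each time the full pattern completes, increment the count and restart matching from the next event
4. Complete non-overlapping sequences found: 2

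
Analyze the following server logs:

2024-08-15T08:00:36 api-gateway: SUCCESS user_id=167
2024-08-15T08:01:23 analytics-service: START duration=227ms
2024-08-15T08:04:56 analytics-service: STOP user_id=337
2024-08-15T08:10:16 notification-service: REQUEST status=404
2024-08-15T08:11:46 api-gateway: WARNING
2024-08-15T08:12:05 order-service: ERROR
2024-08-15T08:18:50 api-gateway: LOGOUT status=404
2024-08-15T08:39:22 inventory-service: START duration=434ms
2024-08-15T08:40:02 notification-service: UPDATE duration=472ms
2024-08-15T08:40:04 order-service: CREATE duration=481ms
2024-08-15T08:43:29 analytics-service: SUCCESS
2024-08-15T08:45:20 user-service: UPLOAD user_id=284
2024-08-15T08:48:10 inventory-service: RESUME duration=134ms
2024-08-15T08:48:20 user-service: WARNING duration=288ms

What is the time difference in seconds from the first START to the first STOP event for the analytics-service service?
213

To find the time between events:

1. Locate the first START event for analytics-service: 2024-08-15T08:01:23
2. Locate the first STOP event for analytics-service: 2024-08-15T08:04:56
3. Calculate the difference: 2024-08-15T08:04:56 - 2024-08-15T08:01:23 = 213 seconds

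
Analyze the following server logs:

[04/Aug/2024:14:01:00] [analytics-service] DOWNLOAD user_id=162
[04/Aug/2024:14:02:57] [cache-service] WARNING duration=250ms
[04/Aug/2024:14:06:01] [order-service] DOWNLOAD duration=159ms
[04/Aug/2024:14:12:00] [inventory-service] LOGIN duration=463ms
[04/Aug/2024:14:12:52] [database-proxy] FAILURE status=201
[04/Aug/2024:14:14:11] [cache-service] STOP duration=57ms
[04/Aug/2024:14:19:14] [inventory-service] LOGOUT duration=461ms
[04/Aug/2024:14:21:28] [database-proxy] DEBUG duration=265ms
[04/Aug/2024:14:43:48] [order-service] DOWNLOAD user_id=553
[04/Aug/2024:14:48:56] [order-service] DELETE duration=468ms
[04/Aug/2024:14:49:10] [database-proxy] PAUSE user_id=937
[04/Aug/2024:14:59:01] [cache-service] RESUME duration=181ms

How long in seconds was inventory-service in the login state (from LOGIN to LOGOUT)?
434

To calculate state duration:

1. Find LOGIN event for inventory-service: 04/Aug/2024:14:12:00
2. Find LOGOUT event for inventory-service: 04/Aug/2024:14:19:14
3. Calculate duration: 04/Aug/2024:14:19:14 - 04/Aug/2024:14:12:00 = 434 seconds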